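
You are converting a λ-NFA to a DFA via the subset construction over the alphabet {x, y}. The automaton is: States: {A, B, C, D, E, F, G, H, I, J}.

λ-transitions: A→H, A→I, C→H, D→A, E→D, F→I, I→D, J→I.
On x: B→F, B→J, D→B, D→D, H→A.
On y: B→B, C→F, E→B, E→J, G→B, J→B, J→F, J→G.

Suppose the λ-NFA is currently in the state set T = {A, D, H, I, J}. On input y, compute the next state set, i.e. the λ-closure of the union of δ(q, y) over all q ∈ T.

{A, B, D, F, G, H, I}

J on y → {B, F, G}.
No y-transition from A, D, H, I.
Union after reading y: {B, F, G}.
Now take the λ-closure:
From F via λ: add I.
From I via λ: add D.
From D via λ: add A.
From A via λ: add H.
No new states can be added; the closed set is {A, B, D, F, G, H, I}.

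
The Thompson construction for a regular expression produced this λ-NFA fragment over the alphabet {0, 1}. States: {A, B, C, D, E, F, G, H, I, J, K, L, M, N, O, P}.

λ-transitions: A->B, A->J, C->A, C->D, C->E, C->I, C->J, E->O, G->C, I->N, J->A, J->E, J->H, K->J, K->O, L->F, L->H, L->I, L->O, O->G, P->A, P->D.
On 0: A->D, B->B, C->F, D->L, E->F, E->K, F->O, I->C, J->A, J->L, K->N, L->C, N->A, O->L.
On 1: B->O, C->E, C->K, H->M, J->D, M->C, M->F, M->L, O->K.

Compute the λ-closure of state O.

{A, B, C, D, E, G, H, I, J, N, O}

Start with {O}.
From O via λ: add G.
From G via λ: add C.
From C via λ: add A, D, E, I, J.
From A via λ: add B.
From I via λ: add N.
From J via λ: add H.
No new states can be added; the closed set is {A, B, C, D, E, G, H, I, J, N, O}.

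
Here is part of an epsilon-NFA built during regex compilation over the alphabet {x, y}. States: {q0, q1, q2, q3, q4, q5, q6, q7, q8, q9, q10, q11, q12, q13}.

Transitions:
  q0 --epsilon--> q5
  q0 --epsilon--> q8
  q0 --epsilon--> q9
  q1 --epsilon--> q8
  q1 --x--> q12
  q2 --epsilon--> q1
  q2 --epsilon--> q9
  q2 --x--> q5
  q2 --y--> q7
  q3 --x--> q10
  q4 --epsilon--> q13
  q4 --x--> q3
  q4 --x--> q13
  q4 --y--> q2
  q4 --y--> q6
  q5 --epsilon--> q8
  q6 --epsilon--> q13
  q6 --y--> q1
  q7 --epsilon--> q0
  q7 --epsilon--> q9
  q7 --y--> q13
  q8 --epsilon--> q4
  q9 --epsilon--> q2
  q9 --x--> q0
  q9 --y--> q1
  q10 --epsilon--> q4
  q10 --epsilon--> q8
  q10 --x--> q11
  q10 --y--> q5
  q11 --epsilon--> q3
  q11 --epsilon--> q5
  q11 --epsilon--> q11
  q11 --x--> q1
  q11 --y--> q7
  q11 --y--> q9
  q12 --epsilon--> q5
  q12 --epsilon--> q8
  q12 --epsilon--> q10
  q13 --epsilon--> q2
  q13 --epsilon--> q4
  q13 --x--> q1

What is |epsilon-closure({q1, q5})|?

Start with {q1, q5}.
From q1 via epsilon: add q8.
From q8 via epsilon: add q4.
From q4 via epsilon: add q13.
From q13 via epsilon: add q2.
From q2 via epsilon: add q9.
epsilon-closure = {q1, q2, q4, q5, q8, q9, q13}, which has 7 states.

7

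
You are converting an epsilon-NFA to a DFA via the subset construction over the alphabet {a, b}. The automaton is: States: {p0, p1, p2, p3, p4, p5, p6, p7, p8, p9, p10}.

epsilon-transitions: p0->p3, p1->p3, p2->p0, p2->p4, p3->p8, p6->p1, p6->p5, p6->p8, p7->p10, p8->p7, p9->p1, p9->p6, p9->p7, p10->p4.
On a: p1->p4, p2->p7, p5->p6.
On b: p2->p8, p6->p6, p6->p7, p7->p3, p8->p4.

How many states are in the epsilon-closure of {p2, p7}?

7

Start with {p2, p7}.
From p2 via epsilon: add p0, p4.
From p7 via epsilon: add p10.
From p0 via epsilon: add p3.
From p3 via epsilon: add p8.
epsilon-closure = {p0, p2, p3, p4, p7, p8, p10}, which has 7 states.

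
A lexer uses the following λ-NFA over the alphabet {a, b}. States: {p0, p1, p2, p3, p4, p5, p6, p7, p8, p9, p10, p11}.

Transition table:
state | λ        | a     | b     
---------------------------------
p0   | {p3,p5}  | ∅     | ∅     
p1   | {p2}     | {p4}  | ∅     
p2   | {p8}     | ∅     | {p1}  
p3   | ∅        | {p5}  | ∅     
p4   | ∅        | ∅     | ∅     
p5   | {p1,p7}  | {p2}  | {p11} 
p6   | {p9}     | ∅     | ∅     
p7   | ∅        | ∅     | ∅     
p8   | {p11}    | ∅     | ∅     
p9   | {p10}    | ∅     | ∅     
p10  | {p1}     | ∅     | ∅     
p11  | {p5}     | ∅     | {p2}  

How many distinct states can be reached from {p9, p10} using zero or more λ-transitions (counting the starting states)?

Start with {p9, p10}.
From p10 via λ: add p1.
From p1 via λ: add p2.
From p2 via λ: add p8.
From p8 via λ: add p11.
From p11 via λ: add p5.
From p5 via λ: add p7.
λ-closure = {p1, p2, p5, p7, p8, p9, p10, p11}, which has 8 states.

8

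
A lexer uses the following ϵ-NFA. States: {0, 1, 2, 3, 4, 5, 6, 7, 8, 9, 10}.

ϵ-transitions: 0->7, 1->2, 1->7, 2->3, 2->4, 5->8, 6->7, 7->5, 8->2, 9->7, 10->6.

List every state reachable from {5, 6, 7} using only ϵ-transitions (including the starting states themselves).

Start with {5, 6, 7}.
From 5 via ϵ: add 8.
From 8 via ϵ: add 2.
From 2 via ϵ: add 3, 4.
No new states can be added; the closed set is {2, 3, 4, 5, 6, 7, 8}.

{2, 3, 4, 5, 6, 7, 8}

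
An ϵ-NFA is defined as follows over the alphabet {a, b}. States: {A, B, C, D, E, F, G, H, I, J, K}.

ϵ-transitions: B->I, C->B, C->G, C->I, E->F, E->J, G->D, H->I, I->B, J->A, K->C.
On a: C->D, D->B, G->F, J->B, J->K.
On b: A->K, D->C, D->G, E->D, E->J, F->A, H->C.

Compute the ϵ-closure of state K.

{B, C, D, G, I, K}

Start with {K}.
From K via ϵ: add C.
From C via ϵ: add B, G, I.
From G via ϵ: add D.
No new states can be added; the closed set is {B, C, D, G, I, K}.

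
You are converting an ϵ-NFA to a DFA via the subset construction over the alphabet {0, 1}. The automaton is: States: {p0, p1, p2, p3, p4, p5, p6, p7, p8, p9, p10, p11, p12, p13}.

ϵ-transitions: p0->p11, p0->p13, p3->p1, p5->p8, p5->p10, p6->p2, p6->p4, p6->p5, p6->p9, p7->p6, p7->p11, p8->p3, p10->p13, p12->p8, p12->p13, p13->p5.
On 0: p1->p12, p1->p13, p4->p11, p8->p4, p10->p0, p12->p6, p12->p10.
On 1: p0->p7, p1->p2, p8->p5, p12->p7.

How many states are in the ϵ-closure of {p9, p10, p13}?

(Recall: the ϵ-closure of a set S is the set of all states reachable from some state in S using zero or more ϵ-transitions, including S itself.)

7

Start with {p9, p10, p13}.
From p13 via ϵ: add p5.
From p5 via ϵ: add p8.
From p8 via ϵ: add p3.
From p3 via ϵ: add p1.
ϵ-closure = {p1, p3, p5, p8, p9, p10, p13}, which has 7 states.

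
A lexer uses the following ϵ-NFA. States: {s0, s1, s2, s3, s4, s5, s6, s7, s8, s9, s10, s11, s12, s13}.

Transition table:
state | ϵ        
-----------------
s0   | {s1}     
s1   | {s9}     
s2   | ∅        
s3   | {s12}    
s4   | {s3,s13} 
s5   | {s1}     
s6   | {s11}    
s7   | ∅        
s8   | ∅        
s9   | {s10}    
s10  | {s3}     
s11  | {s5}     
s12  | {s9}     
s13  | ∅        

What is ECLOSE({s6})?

Start with {s6}.
From s6 via ϵ: add s11.
From s11 via ϵ: add s5.
From s5 via ϵ: add s1.
From s1 via ϵ: add s9.
From s9 via ϵ: add s10.
From s10 via ϵ: add s3.
From s3 via ϵ: add s12.
No new states can be added; the closed set is {s1, s3, s5, s6, s9, s10, s11, s12}.

{s1, s3, s5, s6, s9, s10, s11, s12}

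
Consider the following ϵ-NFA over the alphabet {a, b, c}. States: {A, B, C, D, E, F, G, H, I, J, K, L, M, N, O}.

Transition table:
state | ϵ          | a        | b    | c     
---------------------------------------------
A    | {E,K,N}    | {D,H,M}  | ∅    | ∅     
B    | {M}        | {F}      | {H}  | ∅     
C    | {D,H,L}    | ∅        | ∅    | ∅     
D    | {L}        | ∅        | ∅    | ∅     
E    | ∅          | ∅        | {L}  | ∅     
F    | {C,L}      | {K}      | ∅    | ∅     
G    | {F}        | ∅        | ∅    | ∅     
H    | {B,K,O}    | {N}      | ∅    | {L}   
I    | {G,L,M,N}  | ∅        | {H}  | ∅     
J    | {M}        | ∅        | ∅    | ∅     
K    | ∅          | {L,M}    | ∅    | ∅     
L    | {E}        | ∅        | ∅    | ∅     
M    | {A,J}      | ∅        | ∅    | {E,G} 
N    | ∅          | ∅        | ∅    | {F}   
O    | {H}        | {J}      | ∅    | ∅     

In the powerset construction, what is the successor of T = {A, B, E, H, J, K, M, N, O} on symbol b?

B on b → {H}.
E on b → {L}.
No b-transition from A, H, J, K, M, N, O.
Union after reading b: {H, L}.
Now take the ϵ-closure:
From H via ϵ: add B, K, O.
From L via ϵ: add E.
From B via ϵ: add M.
From M via ϵ: add A, J.
From A via ϵ: add N.
No new states can be added; the closed set is {A, B, E, H, J, K, L, M, N, O}.

{A, B, E, H, J, K, L, M, N, O}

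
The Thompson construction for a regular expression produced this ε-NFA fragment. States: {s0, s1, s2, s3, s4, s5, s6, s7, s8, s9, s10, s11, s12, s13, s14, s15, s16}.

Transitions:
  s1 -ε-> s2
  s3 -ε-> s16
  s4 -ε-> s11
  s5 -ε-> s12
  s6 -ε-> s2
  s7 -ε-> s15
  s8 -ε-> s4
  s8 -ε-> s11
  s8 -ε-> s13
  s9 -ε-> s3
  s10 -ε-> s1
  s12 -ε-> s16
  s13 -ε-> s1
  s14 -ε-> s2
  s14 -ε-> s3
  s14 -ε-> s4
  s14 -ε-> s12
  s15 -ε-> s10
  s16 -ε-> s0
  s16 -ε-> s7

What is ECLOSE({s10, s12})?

Start with {s10, s12}.
From s10 via ε: add s1.
From s12 via ε: add s16.
From s1 via ε: add s2.
From s16 via ε: add s0, s7.
From s7 via ε: add s15.
No new states can be added; the closed set is {s0, s1, s2, s7, s10, s12, s15, s16}.

{s0, s1, s2, s7, s10, s12, s15, s16}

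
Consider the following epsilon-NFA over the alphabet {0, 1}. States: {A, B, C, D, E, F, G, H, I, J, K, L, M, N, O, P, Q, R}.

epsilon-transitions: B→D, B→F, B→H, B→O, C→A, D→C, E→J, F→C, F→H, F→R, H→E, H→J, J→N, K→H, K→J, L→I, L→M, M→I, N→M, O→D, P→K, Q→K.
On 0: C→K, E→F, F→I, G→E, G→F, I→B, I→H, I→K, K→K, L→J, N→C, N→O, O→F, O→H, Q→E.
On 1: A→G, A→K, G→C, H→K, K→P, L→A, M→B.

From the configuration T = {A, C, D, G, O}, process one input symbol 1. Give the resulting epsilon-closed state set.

{A, C, E, G, H, I, J, K, M, N}

A on 1 → {G, K}.
G on 1 → {C}.
No 1-transition from C, D, O.
Union after reading 1: {C, G, K}.
Now take the epsilon-closure:
From C via epsilon: add A.
From K via epsilon: add H, J.
From H via epsilon: add E.
From J via epsilon: add N.
From N via epsilon: add M.
From M via epsilon: add I.
No new states can be added; the closed set is {A, C, E, G, H, I, J, K, M, N}.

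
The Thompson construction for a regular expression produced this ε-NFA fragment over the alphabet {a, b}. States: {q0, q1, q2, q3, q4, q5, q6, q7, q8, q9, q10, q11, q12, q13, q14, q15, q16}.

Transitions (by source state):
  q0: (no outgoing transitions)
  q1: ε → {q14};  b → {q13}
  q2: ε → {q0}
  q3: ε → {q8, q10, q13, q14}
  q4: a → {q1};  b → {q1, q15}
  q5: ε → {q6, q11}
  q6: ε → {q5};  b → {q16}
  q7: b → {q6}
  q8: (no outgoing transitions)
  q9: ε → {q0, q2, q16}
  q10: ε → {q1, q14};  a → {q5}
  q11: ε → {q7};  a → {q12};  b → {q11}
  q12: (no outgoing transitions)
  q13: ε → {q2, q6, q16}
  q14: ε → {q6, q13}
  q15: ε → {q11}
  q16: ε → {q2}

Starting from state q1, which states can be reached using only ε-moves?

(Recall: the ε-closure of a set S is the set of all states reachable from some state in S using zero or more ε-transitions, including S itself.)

Start with {q1}.
From q1 via ε: add q14.
From q14 via ε: add q6, q13.
From q6 via ε: add q5.
From q13 via ε: add q2, q16.
From q2 via ε: add q0.
From q5 via ε: add q11.
From q11 via ε: add q7.
No new states can be added; the closed set is {q0, q1, q2, q5, q6, q7, q11, q13, q14, q16}.

{q0, q1, q2, q5, q6, q7, q11, q13, q14, q16}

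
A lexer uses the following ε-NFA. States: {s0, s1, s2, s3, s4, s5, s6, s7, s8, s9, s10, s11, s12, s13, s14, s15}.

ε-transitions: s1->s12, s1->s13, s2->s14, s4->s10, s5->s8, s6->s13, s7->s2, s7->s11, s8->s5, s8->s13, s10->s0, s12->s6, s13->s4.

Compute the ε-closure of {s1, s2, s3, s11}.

{s0, s1, s2, s3, s4, s6, s10, s11, s12, s13, s14}

Start with {s1, s2, s3, s11}.
From s1 via ε: add s12, s13.
From s2 via ε: add s14.
From s12 via ε: add s6.
From s13 via ε: add s4.
From s4 via ε: add s10.
From s10 via ε: add s0.
No new states can be added; the closed set is {s0, s1, s2, s3, s4, s6, s10, s11, s12, s13, s14}.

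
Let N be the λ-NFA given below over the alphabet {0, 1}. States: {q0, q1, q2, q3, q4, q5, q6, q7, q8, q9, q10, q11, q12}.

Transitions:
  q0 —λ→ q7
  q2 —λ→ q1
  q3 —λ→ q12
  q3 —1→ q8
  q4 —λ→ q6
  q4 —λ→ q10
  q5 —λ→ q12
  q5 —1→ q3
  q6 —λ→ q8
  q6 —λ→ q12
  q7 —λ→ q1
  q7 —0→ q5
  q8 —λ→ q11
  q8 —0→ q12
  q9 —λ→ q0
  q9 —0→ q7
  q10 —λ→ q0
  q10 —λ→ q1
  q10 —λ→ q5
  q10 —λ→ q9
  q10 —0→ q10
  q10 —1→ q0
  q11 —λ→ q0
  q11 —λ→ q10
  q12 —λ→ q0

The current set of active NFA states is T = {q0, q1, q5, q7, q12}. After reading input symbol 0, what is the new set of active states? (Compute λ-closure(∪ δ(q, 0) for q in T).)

{q0, q1, q5, q7, q12}

q7 on 0 → {q5}.
No 0-transition from q0, q1, q5, q12.
Union after reading 0: {q5}.
Now take the λ-closure:
From q5 via λ: add q12.
From q12 via λ: add q0.
From q0 via λ: add q7.
From q7 via λ: add q1.
No new states can be added; the closed set is {q0, q1, q5, q7, q12}.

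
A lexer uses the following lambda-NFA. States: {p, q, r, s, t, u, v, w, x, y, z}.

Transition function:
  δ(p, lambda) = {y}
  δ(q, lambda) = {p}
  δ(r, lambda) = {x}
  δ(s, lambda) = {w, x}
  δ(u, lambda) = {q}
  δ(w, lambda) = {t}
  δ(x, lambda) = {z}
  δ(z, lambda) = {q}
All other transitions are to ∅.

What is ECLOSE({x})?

{p, q, x, y, z}

Start with {x}.
From x via lambda: add z.
From z via lambda: add q.
From q via lambda: add p.
From p via lambda: add y.
No new states can be added; the closed set is {p, q, x, y, z}.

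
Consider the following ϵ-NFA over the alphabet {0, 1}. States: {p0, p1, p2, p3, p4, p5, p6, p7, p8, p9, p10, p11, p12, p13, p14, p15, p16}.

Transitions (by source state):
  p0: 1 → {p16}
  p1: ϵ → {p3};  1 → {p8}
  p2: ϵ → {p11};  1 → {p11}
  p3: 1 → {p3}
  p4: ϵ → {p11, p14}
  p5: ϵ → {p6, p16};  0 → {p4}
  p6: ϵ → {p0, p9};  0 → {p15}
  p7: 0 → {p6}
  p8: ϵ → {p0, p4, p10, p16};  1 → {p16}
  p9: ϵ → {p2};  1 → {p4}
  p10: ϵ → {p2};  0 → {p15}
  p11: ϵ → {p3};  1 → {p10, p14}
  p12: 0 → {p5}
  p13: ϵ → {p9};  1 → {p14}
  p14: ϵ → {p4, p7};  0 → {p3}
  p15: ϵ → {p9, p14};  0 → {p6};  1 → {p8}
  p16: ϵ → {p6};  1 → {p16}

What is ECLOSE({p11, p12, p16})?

Start with {p11, p12, p16}.
From p11 via ϵ: add p3.
From p16 via ϵ: add p6.
From p6 via ϵ: add p0, p9.
From p9 via ϵ: add p2.
No new states can be added; the closed set is {p0, p2, p3, p6, p9, p11, p12, p16}.

{p0, p2, p3, p6, p9, p11, p12, p16}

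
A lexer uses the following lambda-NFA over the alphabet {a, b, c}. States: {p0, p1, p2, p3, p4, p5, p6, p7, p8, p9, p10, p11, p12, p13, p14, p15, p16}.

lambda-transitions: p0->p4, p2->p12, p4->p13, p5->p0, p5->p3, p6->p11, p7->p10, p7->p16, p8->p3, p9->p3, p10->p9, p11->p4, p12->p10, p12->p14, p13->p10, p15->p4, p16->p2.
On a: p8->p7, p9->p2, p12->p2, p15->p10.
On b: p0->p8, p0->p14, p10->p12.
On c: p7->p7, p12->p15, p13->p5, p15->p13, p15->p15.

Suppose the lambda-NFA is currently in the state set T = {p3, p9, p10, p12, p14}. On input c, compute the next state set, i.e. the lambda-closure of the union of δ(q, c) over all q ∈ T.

{p3, p4, p9, p10, p13, p15}

p12 on c → {p15}.
No c-transition from p3, p9, p10, p14.
Union after reading c: {p15}.
Now take the lambda-closure:
From p15 via lambda: add p4.
From p4 via lambda: add p13.
From p13 via lambda: add p10.
From p10 via lambda: add p9.
From p9 via lambda: add p3.
No new states can be added; the closed set is {p3, p4, p9, p10, p13, p15}.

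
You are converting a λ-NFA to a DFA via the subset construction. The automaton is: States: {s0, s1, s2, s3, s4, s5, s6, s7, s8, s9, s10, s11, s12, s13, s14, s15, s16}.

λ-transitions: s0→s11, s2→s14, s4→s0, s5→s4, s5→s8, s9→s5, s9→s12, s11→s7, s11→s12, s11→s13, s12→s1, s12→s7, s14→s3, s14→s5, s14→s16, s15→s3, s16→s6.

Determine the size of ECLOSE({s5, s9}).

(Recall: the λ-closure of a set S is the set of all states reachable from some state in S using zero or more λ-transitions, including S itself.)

10

Start with {s5, s9}.
From s5 via λ: add s4, s8.
From s9 via λ: add s12.
From s4 via λ: add s0.
From s12 via λ: add s1, s7.
From s0 via λ: add s11.
From s11 via λ: add s13.
λ-closure = {s0, s1, s4, s5, s7, s8, s9, s11, s12, s13}, which has 10 states.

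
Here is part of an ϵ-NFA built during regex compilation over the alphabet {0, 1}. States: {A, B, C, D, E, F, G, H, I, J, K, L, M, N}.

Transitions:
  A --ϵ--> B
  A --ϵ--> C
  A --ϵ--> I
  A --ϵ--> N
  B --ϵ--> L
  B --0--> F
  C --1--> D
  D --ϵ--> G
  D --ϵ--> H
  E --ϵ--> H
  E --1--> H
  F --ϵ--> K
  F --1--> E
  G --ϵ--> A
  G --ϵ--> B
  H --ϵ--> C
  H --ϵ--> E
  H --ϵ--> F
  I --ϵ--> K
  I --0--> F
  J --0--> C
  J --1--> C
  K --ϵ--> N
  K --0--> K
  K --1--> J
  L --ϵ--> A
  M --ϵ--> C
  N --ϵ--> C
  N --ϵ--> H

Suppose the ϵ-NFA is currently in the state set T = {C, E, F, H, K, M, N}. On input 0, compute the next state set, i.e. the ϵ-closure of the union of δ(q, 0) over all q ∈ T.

K on 0 → {K}.
No 0-transition from C, E, F, H, M, N.
Union after reading 0: {K}.
Now take the ϵ-closure:
From K via ϵ: add N.
From N via ϵ: add C, H.
From H via ϵ: add E, F.
No new states can be added; the closed set is {C, E, F, H, K, N}.

{C, E, F, H, K, N}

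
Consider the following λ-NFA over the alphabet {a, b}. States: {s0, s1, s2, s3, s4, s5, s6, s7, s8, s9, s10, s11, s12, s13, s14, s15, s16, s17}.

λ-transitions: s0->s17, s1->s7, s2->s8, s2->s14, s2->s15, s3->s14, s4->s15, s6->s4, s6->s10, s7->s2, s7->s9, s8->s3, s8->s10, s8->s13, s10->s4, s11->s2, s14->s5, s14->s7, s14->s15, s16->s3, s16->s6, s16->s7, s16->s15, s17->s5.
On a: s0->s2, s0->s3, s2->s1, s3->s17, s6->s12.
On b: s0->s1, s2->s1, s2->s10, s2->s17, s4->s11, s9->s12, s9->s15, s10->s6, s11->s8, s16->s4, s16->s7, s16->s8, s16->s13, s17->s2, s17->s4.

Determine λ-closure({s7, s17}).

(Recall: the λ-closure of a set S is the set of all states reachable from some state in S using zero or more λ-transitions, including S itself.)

Start with {s7, s17}.
From s7 via λ: add s2, s9.
From s17 via λ: add s5.
From s2 via λ: add s8, s14, s15.
From s8 via λ: add s3, s10, s13.
From s10 via λ: add s4.
No new states can be added; the closed set is {s2, s3, s4, s5, s7, s8, s9, s10, s13, s14, s15, s17}.

{s2, s3, s4, s5, s7, s8, s9, s10, s13, s14, s15, s17}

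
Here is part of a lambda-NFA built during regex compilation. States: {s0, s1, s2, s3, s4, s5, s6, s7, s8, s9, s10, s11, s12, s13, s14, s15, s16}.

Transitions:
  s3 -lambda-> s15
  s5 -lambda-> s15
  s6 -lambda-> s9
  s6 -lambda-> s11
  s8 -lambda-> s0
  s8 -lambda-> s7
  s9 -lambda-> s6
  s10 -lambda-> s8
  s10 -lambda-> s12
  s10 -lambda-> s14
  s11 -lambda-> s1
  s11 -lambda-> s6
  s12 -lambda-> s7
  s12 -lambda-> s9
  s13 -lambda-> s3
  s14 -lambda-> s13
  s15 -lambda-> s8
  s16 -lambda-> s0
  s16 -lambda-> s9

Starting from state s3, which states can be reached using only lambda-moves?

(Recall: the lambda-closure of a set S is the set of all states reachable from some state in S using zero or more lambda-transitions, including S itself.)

{s0, s3, s7, s8, s15}

Start with {s3}.
From s3 via lambda: add s15.
From s15 via lambda: add s8.
From s8 via lambda: add s0, s7.
No new states can be added; the closed set is {s0, s3, s7, s8, s15}.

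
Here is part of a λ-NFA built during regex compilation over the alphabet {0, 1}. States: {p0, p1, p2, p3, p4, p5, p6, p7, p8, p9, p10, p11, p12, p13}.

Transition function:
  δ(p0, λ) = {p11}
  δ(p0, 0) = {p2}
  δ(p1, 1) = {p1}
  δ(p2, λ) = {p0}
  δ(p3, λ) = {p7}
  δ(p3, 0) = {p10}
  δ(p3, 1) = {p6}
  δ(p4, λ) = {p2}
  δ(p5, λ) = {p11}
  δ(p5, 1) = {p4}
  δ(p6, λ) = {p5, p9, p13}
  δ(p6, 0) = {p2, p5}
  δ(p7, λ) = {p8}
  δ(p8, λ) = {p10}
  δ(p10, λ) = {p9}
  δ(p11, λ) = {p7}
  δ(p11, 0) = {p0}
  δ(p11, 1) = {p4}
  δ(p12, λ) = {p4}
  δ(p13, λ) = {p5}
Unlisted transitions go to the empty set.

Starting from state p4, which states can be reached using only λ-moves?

Start with {p4}.
From p4 via λ: add p2.
From p2 via λ: add p0.
From p0 via λ: add p11.
From p11 via λ: add p7.
From p7 via λ: add p8.
From p8 via λ: add p10.
From p10 via λ: add p9.
No new states can be added; the closed set is {p0, p2, p4, p7, p8, p9, p10, p11}.

{p0, p2, p4, p7, p8, p9, p10, p11}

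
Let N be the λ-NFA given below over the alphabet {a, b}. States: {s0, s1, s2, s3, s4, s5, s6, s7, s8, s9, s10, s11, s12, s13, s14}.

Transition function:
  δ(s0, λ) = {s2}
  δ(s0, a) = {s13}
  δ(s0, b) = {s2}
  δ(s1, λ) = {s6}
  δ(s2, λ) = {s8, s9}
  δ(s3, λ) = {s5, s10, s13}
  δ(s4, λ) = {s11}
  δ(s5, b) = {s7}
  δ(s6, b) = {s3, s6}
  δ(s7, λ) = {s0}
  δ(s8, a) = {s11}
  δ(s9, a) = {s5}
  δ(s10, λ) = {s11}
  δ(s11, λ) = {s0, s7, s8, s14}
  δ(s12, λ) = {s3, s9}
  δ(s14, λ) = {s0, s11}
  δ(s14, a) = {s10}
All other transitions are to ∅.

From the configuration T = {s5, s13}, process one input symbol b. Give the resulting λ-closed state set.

{s0, s2, s7, s8, s9}

s5 on b → {s7}.
No b-transition from s13.
Union after reading b: {s7}.
Now take the λ-closure:
From s7 via λ: add s0.
From s0 via λ: add s2.
From s2 via λ: add s8, s9.
No new states can be added; the closed set is {s0, s2, s7, s8, s9}.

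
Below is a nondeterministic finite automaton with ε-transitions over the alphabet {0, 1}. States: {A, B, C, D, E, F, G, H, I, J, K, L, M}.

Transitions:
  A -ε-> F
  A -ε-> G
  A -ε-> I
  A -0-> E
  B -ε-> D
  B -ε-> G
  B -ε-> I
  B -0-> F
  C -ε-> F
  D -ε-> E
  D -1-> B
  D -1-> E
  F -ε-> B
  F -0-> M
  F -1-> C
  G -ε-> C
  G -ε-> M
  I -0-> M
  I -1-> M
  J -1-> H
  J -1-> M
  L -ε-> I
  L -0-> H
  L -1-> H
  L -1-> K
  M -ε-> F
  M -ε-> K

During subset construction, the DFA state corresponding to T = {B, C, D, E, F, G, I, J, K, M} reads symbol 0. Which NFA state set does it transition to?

B on 0 → {F}.
F on 0 → {M}.
I on 0 → {M}.
No 0-transition from C, D, E, G, J, K, M.
Union after reading 0: {F, M}.
Now take the ε-closure:
From F via ε: add B.
From M via ε: add K.
From B via ε: add D, G, I.
From D via ε: add E.
From G via ε: add C.
No new states can be added; the closed set is {B, C, D, E, F, G, I, K, M}.

{B, C, D, E, F, G, I, K, M}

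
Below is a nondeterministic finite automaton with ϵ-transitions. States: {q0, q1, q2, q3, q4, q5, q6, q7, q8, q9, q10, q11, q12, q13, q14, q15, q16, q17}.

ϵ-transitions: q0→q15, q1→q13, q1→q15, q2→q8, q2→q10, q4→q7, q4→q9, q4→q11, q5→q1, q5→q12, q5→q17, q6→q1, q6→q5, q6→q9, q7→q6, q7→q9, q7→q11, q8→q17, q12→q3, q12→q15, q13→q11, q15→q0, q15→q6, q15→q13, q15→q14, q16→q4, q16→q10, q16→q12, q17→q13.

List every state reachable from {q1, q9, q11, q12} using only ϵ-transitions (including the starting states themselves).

Start with {q1, q9, q11, q12}.
From q1 via ϵ: add q13, q15.
From q12 via ϵ: add q3.
From q15 via ϵ: add q0, q6, q14.
From q6 via ϵ: add q5.
From q5 via ϵ: add q17.
No new states can be added; the closed set is {q0, q1, q3, q5, q6, q9, q11, q12, q13, q14, q15, q17}.

{q0, q1, q3, q5, q6, q9, q11, q12, q13, q14, q15, q17}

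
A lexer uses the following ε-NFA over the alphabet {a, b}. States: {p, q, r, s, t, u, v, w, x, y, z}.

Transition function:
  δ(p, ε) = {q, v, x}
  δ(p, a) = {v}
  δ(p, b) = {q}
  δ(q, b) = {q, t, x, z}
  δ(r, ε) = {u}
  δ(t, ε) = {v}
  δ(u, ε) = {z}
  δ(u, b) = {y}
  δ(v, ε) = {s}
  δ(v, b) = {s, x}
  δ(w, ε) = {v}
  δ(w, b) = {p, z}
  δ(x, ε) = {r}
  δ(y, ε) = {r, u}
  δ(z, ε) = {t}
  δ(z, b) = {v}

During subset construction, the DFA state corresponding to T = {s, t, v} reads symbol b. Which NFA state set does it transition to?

v on b → {s, x}.
No b-transition from s, t.
Union after reading b: {s, x}.
Now take the ε-closure:
From x via ε: add r.
From r via ε: add u.
From u via ε: add z.
From z via ε: add t.
From t via ε: add v.
No new states can be added; the closed set is {r, s, t, u, v, x, z}.

{r, s, t, u, v, x, z}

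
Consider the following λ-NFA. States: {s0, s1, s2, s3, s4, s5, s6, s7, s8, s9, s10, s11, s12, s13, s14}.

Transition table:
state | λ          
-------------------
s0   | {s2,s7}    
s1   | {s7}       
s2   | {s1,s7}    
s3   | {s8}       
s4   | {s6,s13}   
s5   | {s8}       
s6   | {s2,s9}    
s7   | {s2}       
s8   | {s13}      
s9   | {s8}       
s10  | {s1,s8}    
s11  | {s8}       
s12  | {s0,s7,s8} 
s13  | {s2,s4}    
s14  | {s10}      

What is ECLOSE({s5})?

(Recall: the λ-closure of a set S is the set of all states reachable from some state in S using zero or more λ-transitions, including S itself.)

Start with {s5}.
From s5 via λ: add s8.
From s8 via λ: add s13.
From s13 via λ: add s2, s4.
From s2 via λ: add s1, s7.
From s4 via λ: add s6.
From s6 via λ: add s9.
No new states can be added; the closed set is {s1, s2, s4, s5, s6, s7, s8, s9, s13}.

{s1, s2, s4, s5, s6, s7, s8, s9, s13}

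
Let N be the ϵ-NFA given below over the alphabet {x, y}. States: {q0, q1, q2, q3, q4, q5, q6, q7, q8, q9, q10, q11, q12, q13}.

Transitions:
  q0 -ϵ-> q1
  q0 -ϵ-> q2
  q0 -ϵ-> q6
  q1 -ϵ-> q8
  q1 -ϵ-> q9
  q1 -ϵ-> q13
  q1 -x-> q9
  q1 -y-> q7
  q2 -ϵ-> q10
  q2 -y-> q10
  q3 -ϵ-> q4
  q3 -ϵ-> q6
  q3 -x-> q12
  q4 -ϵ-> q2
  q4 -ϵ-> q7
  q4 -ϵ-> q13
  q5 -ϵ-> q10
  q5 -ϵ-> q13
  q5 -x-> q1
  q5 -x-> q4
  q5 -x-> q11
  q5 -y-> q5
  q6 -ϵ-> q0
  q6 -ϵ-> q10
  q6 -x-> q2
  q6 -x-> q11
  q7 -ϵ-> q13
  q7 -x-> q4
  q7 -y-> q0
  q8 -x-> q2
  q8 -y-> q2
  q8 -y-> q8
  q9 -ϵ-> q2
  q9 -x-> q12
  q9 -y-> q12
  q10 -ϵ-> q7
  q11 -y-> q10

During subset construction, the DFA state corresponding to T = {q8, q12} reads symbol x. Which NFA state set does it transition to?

{q2, q7, q10, q13}

q8 on x → {q2}.
No x-transition from q12.
Union after reading x: {q2}.
Now take the ϵ-closure:
From q2 via ϵ: add q10.
From q10 via ϵ: add q7.
From q7 via ϵ: add q13.
No new states can be added; the closed set is {q2, q7, q10, q13}.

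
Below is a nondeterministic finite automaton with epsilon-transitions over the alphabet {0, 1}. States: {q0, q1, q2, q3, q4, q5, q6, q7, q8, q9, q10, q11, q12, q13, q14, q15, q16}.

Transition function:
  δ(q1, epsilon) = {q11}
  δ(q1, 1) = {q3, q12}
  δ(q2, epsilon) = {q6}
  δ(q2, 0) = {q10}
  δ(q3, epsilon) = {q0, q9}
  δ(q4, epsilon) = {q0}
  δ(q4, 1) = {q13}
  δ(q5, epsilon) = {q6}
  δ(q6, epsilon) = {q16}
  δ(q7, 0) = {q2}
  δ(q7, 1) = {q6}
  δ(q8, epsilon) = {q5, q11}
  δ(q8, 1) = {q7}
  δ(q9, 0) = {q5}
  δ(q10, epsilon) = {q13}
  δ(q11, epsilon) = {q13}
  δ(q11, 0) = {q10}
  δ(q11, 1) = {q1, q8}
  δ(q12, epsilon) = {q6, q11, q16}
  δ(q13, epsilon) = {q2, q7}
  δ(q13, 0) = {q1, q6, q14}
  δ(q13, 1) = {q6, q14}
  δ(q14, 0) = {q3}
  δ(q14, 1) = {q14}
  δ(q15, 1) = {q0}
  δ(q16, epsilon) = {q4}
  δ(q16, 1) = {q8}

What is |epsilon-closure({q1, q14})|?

10

Start with {q1, q14}.
From q1 via epsilon: add q11.
From q11 via epsilon: add q13.
From q13 via epsilon: add q2, q7.
From q2 via epsilon: add q6.
From q6 via epsilon: add q16.
From q16 via epsilon: add q4.
From q4 via epsilon: add q0.
epsilon-closure = {q0, q1, q2, q4, q6, q7, q11, q13, q14, q16}, which has 10 states.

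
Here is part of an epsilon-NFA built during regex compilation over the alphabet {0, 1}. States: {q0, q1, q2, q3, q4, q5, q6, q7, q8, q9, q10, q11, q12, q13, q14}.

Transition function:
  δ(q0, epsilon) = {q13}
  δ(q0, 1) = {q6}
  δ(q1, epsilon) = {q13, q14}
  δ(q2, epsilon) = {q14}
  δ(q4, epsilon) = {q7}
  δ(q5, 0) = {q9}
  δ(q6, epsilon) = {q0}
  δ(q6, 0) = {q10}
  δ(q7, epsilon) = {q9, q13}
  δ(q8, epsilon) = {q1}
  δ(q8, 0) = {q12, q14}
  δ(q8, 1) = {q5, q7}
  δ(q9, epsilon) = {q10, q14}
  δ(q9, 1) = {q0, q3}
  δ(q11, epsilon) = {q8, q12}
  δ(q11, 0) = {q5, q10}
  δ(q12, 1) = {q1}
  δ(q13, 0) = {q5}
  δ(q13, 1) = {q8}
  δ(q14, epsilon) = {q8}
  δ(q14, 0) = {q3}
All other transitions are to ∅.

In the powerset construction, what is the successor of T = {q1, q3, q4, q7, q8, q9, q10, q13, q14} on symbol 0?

q8 on 0 → {q12, q14}.
q13 on 0 → {q5}.
q14 on 0 → {q3}.
No 0-transition from q1, q3, q4, q7, q9, q10.
Union after reading 0: {q3, q5, q12, q14}.
Now take the epsilon-closure:
From q14 via epsilon: add q8.
From q8 via epsilon: add q1.
From q1 via epsilon: add q13.
No new states can be added; the closed set is {q1, q3, q5, q8, q12, q13, q14}.

{q1, q3, q5, q8, q12, q13, q14}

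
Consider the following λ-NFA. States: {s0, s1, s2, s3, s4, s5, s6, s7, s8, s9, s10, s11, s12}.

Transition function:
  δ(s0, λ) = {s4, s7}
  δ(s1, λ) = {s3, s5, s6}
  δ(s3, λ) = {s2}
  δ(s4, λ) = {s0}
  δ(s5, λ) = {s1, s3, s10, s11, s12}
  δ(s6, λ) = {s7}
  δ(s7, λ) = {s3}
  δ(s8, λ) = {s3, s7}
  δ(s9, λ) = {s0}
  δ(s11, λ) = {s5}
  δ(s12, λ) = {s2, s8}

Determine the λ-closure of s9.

{s0, s2, s3, s4, s7, s9}

Start with {s9}.
From s9 via λ: add s0.
From s0 via λ: add s4, s7.
From s7 via λ: add s3.
From s3 via λ: add s2.
No new states can be added; the closed set is {s0, s2, s3, s4, s7, s9}.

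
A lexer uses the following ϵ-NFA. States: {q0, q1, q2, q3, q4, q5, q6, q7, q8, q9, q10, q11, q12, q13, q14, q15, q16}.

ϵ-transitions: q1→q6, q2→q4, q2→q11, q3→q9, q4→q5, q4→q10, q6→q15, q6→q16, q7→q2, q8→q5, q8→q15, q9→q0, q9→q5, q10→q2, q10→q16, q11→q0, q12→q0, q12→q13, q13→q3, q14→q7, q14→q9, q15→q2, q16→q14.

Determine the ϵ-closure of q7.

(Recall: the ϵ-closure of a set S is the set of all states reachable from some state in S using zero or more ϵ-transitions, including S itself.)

Start with {q7}.
From q7 via ϵ: add q2.
From q2 via ϵ: add q4, q11.
From q4 via ϵ: add q5, q10.
From q11 via ϵ: add q0.
From q10 via ϵ: add q16.
From q16 via ϵ: add q14.
From q14 via ϵ: add q9.
No new states can be added; the closed set is {q0, q2, q4, q5, q7, q9, q10, q11, q14, q16}.

{q0, q2, q4, q5, q7, q9, q10, q11, q14, q16}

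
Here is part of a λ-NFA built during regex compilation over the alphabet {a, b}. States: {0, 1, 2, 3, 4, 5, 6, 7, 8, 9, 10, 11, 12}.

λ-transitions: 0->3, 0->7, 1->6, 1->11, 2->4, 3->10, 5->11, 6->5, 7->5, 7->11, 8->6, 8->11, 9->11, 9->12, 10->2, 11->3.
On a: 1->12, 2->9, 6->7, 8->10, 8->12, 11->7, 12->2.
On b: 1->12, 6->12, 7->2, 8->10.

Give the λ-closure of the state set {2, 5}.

Start with {2, 5}.
From 2 via λ: add 4.
From 5 via λ: add 11.
From 11 via λ: add 3.
From 3 via λ: add 10.
No new states can be added; the closed set is {2, 3, 4, 5, 10, 11}.

{2, 3, 4, 5, 10, 11}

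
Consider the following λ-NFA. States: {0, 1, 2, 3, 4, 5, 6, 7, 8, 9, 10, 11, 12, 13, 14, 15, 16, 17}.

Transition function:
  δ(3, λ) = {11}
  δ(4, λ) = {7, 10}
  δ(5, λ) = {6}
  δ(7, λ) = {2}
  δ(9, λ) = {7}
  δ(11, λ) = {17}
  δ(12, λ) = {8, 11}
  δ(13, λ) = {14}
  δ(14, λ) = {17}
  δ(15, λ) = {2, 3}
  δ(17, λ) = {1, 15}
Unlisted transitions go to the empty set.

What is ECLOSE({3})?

{1, 2, 3, 11, 15, 17}

Start with {3}.
From 3 via λ: add 11.
From 11 via λ: add 17.
From 17 via λ: add 1, 15.
From 15 via λ: add 2.
No new states can be added; the closed set is {1, 2, 3, 11, 15, 17}.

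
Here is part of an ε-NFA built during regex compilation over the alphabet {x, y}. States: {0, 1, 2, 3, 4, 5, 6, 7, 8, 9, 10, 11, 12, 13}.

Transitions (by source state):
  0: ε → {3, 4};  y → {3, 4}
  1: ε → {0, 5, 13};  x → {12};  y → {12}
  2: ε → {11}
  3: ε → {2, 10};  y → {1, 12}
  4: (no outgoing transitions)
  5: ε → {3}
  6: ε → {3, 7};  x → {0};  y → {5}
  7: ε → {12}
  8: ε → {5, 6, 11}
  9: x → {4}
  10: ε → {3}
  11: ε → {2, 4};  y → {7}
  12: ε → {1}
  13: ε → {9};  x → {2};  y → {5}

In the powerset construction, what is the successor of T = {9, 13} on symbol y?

{2, 3, 4, 5, 10, 11}

13 on y → {5}.
No y-transition from 9.
Union after reading y: {5}.
Now take the ε-closure:
From 5 via ε: add 3.
From 3 via ε: add 2, 10.
From 2 via ε: add 11.
From 11 via ε: add 4.
No new states can be added; the closed set is {2, 3, 4, 5, 10, 11}.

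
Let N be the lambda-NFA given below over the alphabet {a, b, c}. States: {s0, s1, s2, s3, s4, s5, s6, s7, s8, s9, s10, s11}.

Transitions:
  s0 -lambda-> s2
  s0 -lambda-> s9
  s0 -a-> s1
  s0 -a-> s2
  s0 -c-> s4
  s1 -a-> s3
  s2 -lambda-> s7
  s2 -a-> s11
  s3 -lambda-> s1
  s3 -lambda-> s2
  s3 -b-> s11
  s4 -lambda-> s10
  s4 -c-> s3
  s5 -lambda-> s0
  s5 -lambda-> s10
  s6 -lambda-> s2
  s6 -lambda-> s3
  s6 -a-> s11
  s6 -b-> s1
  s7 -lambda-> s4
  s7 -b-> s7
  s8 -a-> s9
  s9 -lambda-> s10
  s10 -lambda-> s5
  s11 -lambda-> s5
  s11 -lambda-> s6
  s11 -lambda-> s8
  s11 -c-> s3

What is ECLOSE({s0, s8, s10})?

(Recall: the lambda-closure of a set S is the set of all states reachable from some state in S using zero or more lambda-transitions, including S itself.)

{s0, s2, s4, s5, s7, s8, s9, s10}

Start with {s0, s8, s10}.
From s0 via lambda: add s2, s9.
From s10 via lambda: add s5.
From s2 via lambda: add s7.
From s7 via lambda: add s4.
No new states can be added; the closed set is {s0, s2, s4, s5, s7, s8, s9, s10}.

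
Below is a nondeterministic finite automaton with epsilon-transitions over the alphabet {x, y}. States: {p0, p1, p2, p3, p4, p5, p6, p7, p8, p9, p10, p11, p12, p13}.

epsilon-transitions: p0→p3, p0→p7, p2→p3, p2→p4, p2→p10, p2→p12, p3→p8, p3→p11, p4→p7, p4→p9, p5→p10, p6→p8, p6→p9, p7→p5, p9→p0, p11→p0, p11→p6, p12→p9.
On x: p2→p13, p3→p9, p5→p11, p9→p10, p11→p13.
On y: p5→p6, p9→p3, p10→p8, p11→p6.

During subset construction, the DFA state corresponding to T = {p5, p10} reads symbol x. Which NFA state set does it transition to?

p5 on x → {p11}.
No x-transition from p10.
Union after reading x: {p11}.
Now take the epsilon-closure:
From p11 via epsilon: add p0, p6.
From p0 via epsilon: add p3, p7.
From p6 via epsilon: add p8, p9.
From p7 via epsilon: add p5.
From p5 via epsilon: add p10.
No new states can be added; the closed set is {p0, p3, p5, p6, p7, p8, p9, p10, p11}.

{p0, p3, p5, p6, p7, p8, p9, p10, p11}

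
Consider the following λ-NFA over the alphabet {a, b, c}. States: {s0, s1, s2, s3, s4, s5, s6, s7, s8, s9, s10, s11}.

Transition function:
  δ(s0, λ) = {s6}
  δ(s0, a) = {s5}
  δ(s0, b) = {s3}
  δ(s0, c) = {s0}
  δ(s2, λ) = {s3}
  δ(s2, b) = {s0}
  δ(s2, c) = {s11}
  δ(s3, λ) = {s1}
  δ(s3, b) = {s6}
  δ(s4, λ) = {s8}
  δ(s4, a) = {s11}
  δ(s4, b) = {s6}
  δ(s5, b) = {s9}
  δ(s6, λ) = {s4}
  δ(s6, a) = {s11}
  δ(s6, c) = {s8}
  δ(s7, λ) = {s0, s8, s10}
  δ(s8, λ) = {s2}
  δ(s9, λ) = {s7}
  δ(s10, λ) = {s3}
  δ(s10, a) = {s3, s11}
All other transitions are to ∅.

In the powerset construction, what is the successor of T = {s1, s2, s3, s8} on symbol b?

s2 on b → {s0}.
s3 on b → {s6}.
No b-transition from s1, s8.
Union after reading b: {s0, s6}.
Now take the λ-closure:
From s6 via λ: add s4.
From s4 via λ: add s8.
From s8 via λ: add s2.
From s2 via λ: add s3.
From s3 via λ: add s1.
No new states can be added; the closed set is {s0, s1, s2, s3, s4, s6, s8}.

{s0, s1, s2, s3, s4, s6, s8}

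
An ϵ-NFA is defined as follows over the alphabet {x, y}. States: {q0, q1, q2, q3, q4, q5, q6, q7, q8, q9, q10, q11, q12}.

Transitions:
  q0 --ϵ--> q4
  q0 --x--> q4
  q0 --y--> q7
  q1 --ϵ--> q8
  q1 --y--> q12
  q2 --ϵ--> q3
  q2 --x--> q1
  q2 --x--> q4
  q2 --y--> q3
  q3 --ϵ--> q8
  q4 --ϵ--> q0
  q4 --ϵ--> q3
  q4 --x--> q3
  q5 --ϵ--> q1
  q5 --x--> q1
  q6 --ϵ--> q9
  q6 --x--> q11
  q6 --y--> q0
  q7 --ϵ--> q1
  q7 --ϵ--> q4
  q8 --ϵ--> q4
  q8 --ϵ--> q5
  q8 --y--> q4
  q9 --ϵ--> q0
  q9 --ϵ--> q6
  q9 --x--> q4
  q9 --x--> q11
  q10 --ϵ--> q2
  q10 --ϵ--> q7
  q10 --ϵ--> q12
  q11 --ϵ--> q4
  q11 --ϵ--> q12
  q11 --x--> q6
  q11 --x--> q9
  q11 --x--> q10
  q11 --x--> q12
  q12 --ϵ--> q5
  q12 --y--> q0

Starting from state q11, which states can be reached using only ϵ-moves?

{q0, q1, q3, q4, q5, q8, q11, q12}

Start with {q11}.
From q11 via ϵ: add q4, q12.
From q4 via ϵ: add q0, q3.
From q12 via ϵ: add q5.
From q3 via ϵ: add q8.
From q5 via ϵ: add q1.
No new states can be added; the closed set is {q0, q1, q3, q4, q5, q8, q11, q12}.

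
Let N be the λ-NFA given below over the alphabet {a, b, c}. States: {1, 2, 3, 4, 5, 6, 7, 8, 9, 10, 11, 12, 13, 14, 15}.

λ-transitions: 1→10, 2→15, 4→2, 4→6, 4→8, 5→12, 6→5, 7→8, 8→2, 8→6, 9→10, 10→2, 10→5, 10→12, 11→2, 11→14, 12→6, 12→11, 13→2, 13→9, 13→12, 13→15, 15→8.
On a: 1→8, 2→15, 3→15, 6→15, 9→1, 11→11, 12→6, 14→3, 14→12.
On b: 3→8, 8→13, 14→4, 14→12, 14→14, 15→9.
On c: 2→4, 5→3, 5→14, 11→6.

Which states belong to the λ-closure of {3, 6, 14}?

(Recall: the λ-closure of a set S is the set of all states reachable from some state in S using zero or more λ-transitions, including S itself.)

{2, 3, 5, 6, 8, 11, 12, 14, 15}

Start with {3, 6, 14}.
From 6 via λ: add 5.
From 5 via λ: add 12.
From 12 via λ: add 11.
From 11 via λ: add 2.
From 2 via λ: add 15.
From 15 via λ: add 8.
No new states can be added; the closed set is {2, 3, 5, 6, 8, 11, 12, 14, 15}.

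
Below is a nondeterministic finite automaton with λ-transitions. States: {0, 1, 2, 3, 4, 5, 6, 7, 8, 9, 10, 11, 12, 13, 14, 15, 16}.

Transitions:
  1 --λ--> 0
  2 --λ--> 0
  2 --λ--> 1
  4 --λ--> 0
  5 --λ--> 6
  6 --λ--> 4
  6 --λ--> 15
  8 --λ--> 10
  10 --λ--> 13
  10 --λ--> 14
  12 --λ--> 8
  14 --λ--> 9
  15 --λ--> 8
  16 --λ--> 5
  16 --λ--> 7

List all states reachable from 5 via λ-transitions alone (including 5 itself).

{0, 4, 5, 6, 8, 9, 10, 13, 14, 15}

Start with {5}.
From 5 via λ: add 6.
From 6 via λ: add 4, 15.
From 4 via λ: add 0.
From 15 via λ: add 8.
From 8 via λ: add 10.
From 10 via λ: add 13, 14.
From 14 via λ: add 9.
No new states can be added; the closed set is {0, 4, 5, 6, 8, 9, 10, 13, 14, 15}.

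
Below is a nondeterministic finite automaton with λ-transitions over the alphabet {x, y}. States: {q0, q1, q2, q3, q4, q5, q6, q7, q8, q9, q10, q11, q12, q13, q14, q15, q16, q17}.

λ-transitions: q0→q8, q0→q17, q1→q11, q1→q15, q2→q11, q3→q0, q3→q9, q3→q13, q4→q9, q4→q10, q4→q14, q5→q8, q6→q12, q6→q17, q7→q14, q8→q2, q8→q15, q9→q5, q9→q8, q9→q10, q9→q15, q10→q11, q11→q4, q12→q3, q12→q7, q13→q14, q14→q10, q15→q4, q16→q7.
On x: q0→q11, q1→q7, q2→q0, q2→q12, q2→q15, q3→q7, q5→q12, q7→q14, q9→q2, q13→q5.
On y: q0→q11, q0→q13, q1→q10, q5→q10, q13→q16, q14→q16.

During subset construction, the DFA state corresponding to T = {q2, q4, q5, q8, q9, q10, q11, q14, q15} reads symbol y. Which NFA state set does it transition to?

{q2, q4, q5, q7, q8, q9, q10, q11, q14, q15, q16}

q5 on y → {q10}.
q14 on y → {q16}.
No y-transition from q2, q4, q8, q9, q10, q11, q15.
Union after reading y: {q10, q16}.
Now take the λ-closure:
From q10 via λ: add q11.
From q16 via λ: add q7.
From q7 via λ: add q14.
From q11 via λ: add q4.
From q4 via λ: add q9.
From q9 via λ: add q5, q8, q15.
From q8 via λ: add q2.
No new states can be added; the closed set is {q2, q4, q5, q7, q8, q9, q10, q11, q14, q15, q16}.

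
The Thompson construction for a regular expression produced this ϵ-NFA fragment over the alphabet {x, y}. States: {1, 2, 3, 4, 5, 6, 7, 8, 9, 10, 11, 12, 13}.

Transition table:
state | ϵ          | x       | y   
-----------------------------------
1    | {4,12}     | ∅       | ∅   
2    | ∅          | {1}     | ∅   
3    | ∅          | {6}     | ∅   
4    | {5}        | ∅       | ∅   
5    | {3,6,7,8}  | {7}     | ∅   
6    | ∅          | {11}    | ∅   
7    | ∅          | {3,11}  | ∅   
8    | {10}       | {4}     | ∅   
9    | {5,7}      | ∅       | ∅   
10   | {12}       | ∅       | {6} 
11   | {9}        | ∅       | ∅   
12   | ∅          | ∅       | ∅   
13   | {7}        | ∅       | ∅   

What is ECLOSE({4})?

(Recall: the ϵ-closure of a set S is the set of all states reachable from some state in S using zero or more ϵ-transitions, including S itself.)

Start with {4}.
From 4 via ϵ: add 5.
From 5 via ϵ: add 3, 6, 7, 8.
From 8 via ϵ: add 10.
From 10 via ϵ: add 12.
No new states can be added; the closed set is {3, 4, 5, 6, 7, 8, 10, 12}.

{3, 4, 5, 6, 7, 8, 10, 12}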